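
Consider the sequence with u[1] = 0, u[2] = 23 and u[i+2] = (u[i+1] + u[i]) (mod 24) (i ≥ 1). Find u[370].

We have u[1] = 0, u[2] = 23, u[3] = 23, u[4] = 22, u[5] = 21, u[6] = 19, u[7] = 16, u[8] = 11, u[9] = 3, u[10] = 14, u[11] = 17, u[12] = 7, u[13] = 0, u[14] = 7, u[15] = 7, u[16] = 14, u[17] = 21, u[18] = 11, u[19] = 8, u[20] = 19, u[21] = 3, u[22] = 22, u[23] = 1, u[24] = 23, u[25] = 0, u[26] = 23.
The sequence repeats with period 24.
(370 - 1) mod 24 = 9, so u[370] = u[10] = 14.

14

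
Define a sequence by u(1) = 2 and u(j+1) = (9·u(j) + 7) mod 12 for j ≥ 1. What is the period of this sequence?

Listing terms: u(1) = 2, u(2) = 1, u(3) = 4, u(4) = 7, u(5) = 10, u(6) = 1.
Since u(6) = u(2) = 1, the sequence is eventually periodic: after a pre-period of length 1 it cycles with period 4.

4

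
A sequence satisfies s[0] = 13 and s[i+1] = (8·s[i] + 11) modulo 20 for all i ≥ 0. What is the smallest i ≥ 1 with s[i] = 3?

4

We have s[0] = 13; s[1] = 15; s[2] = 11; s[3] = 19; s[4] = 3; s[5] = 15.
Since s[5] = s[1] = 15, the sequence is eventually periodic: after a pre-period of length 1 it cycles with period 4.
The value 3 first appears (with i ≥ 1) at s[4].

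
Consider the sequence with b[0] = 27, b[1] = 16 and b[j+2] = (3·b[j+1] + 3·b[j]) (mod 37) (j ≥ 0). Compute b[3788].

We have b[0] = 27,  b[1] = 16,  b[2] = 18,  b[3] = 28,  b[4] = 27,  b[5] = 17,  b[6] = 21,  b[7] = 3,  b[8] = 35,  b[9] = 3,  b[10] = 3,  b[11] = 18,  b[12] = 26,  b[13] = 21,  b[14] = 30,  b[15] = 5,  b[16] = 31,  b[17] = 34,  b[18] = 10,  b[19] = 21,  b[20] = 19,  b[21] = 9,  b[22] = 10,  b[23] = 20,  b[24] = 16,  b[25] = 34,  b[26] = 2,  b[27] = 34,  b[28] = 34,  b[29] = 19,  b[30] = 11,  b[31] = 16,  b[32] = 7,  b[33] = 32,  b[34] = 6,  b[35] = 3,  b[36] = 27,  b[37] = 16.
Since (b[36], b[37]) = (b[0], b[1]) = (27, 16) (two consecutive terms determine the rest), the sequence is periodic with period 36.
(3788 - 0) mod 36 = 8, so b[3788] = b[8] = 35.

35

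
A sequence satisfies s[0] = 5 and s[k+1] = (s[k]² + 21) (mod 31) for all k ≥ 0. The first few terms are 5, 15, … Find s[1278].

Listing terms: s[0] = 5, s[1] = 15, s[2] = 29, s[3] = 25, s[4] = 26, s[5] = 15.
Since s[5] = s[1] = 15, the sequence is eventually periodic: after a pre-period of length 1 it cycles with period 4.
For k ≥ 1, s[k] depends only on (k - 1) mod 4. (1278 - 1) mod 4 = 1, so s[1278] = s[2] = 29.

29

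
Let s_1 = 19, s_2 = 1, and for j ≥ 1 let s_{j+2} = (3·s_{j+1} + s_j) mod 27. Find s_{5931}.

4

We have s_1 = 19, s_2 = 1, s_3 = 22, s_4 = 13, s_5 = 7, s_6 = 7, s_7 = 1, s_8 = 10, s_9 = 4, s_{10} = 22, s_{11} = 16, s_{12} = 16, s_{13} = 10, s_{14} = 19, s_{15} = 13, s_{16} = 4, s_{17} = 25, s_{18} = 25, s_{19} = 19, s_{20} = 1.
The sequence repeats with period 18.
So s_{5931} = s_{1 + ((5931-1) mod 18)} = s_9 = 4.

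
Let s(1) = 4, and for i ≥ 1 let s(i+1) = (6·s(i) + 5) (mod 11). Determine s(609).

Listing terms: s(1) = 4,  s(2) = 7,  s(3) = 3,  s(4) = 1,  s(5) = 0,  s(6) = 5,  s(7) = 2,  s(8) = 6,  s(9) = 8,  s(10) = 9,  s(11) = 4.
Since s(11) = s(1) = 4, the sequence is periodic with period 10.
(609 - 1) mod 10 = 8, so s(609) = s(9) = 8.

8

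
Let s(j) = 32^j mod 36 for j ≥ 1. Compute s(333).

s(1) = 32,  s(2) = 16,  s(3) = 8,  s(4) = 4,  s(5) = 20,  s(6) = 28,  s(7) = 32.
Since s(7) = s(1) = 32, the sequence is periodic with period 6.
(333 - 1) mod 6 = 2, so s(333) = s(3) = 8.

8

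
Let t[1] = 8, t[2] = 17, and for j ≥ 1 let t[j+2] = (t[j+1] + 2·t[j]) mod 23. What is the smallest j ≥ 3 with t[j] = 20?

Computing terms: t[1] = 8, t[2] = 17, t[3] = 10, t[4] = 21, t[5] = 18, t[6] = 14, t[7] = 4, t[8] = 9, t[9] = 17, t[10] = 12, t[11] = 0, t[12] = 1, t[13] = 1, t[14] = 3, t[15] = 5, t[16] = 11, t[17] = 21, t[18] = 20, t[19] = 16, t[20] = 10, t[21] = 19, t[22] = 16, t[23] = 8, t[24] = 17.
The sequence repeats with period 22.
The value 20 first appears (with j ≥ 3) at t[18].

18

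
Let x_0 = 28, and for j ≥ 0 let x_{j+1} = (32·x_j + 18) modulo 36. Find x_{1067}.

2

x_0 = 28,  x_1 = 14,  x_2 = 34,  x_3 = 26,  x_4 = 22,  x_5 = 2,  x_6 = 10,  x_7 = 14.
Since x_7 = x_1 = 14, the sequence is eventually periodic: after a pre-period of length 1 it cycles with period 6.
For j ≥ 1, x_j depends only on (j - 1) mod 6. (1067 - 1) mod 6 = 4, so x_{1067} = x_5 = 2.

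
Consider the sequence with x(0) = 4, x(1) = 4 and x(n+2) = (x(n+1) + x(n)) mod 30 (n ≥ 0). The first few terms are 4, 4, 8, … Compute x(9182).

We have x(0) = 4; x(1) = 4; x(2) = 8; x(3) = 12; x(4) = 20; x(5) = 2; x(6) = 22; x(7) = 24; x(8) = 16; x(9) = 10; x(10) = 26; x(11) = 6; x(12) = 2; x(13) = 8; x(14) = 10; x(15) = 18; x(16) = 28; x(17) = 16; x(18) = 14; x(19) = 0; x(20) = 14; x(21) = 14; x(22) = 28; x(23) = 12; x(24) = 10; x(25) = 22; x(26) = 2; x(27) = 24; x(28) = 26; x(29) = 20; x(30) = 16; x(31) = 6; x(32) = 22; x(33) = 28; x(34) = 20; x(35) = 18; x(36) = 8; x(37) = 26; x(38) = 4; x(39) = 0; x(40) = 4; x(41) = 4.
The sequence repeats with period 40.
So x(9182) = x(0 + ((9182-0) mod 40)) = x(22) = 28.

28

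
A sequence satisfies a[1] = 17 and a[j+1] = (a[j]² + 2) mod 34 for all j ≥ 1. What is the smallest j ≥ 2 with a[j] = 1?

5

We have a[1] = 17,  a[2] = 19,  a[3] = 23,  a[4] = 21,  a[5] = 1,  a[6] = 3,  a[7] = 11,  a[8] = 21.
Since a[8] = a[4] = 21, the sequence is eventually periodic: after a pre-period of length 3 it cycles with period 4.
The value 1 first appears (with j ≥ 2) at a[5].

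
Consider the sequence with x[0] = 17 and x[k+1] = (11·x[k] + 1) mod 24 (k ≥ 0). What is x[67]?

8

Computing terms: x[0] = 17, x[1] = 20, x[2] = 5, x[3] = 8, x[4] = 17.
Since x[4] = x[0] = 17, the sequence is periodic with period 4.
So x[67] = x[0 + ((67-0) mod 4)] = x[3] = 8.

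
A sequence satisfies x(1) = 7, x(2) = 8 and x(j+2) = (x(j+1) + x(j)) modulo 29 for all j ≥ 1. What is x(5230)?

15

We have x(1) = 7, x(2) = 8, x(3) = 15, x(4) = 23, x(5) = 9, x(6) = 3, x(7) = 12, x(8) = 15, x(9) = 27, x(10) = 13, x(11) = 11, x(12) = 24, x(13) = 6, x(14) = 1, x(15) = 7, x(16) = 8.
The sequence repeats with period 14.
(5230 - 1) mod 14 = 7, so x(5230) = x(8) = 15.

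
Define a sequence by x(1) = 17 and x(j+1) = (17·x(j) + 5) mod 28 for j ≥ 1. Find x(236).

0

Computing terms: x(1) = 17,  x(2) = 14,  x(3) = 19,  x(4) = 20,  x(5) = 9,  x(6) = 18,  x(7) = 3,  x(8) = 0,  x(9) = 5,  x(10) = 6,  x(11) = 23,  x(12) = 4,  x(13) = 17.
The sequence repeats with period 12.
(236 - 1) mod 12 = 7, so x(236) = x(8) = 0.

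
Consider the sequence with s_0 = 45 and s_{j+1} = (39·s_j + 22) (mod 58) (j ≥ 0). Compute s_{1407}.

5

s_0 = 45; s_1 = 37; s_2 = 15; s_3 = 27; s_4 = 31; s_5 = 13; s_6 = 7; s_7 = 5; s_8 = 43; s_9 = 17; s_{10} = 47; s_{11} = 57; s_{12} = 41; s_{13} = 55; s_{14} = 21; s_{15} = 29; s_{16} = 51; s_{17} = 39; s_{18} = 35; s_{19} = 53; s_{20} = 1; s_{21} = 3; s_{22} = 23; s_{23} = 49; s_{24} = 19; s_{25} = 9; s_{26} = 25; s_{27} = 11; s_{28} = 45.
Since s_{28} = s_0 = 45, the sequence is periodic with period 28.
So s_{1407} = s_{0 + ((1407-0) mod 28)} = s_7 = 5.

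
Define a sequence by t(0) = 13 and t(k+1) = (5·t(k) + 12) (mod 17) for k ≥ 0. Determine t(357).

0

Listing terms: t(0) = 13, t(1) = 9, t(2) = 6, t(3) = 8, t(4) = 1, t(5) = 0, t(6) = 12, t(7) = 4, t(8) = 15, t(9) = 2, t(10) = 5, t(11) = 3, t(12) = 10, t(13) = 11, t(14) = 16, t(15) = 7, t(16) = 13.
Since t(16) = t(0) = 13, the sequence is periodic with period 16.
(357 - 0) mod 16 = 5, so t(357) = t(5) = 0.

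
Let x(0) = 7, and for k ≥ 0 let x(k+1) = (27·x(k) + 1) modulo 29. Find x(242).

Computing terms: x(0) = 7,  x(1) = 16,  x(2) = 27,  x(3) = 5,  x(4) = 20,  x(5) = 19,  x(6) = 21,  x(7) = 17,  x(8) = 25,  x(9) = 9,  x(10) = 12,  x(11) = 6,  x(12) = 18,  x(13) = 23,  x(14) = 13,  x(15) = 4,  x(16) = 22,  x(17) = 15,  x(18) = 0,  x(19) = 1,  x(20) = 28,  x(21) = 3,  x(22) = 24,  x(23) = 11,  x(24) = 8,  x(25) = 14,  x(26) = 2,  x(27) = 26,  x(28) = 7.
The sequence repeats with period 28.
So x(242) = x(0 + ((242-0) mod 28)) = x(18) = 0.

0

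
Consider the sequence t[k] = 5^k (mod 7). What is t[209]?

3

We have t[0] = 1,  t[1] = 5,  t[2] = 4,  t[3] = 6,  t[4] = 2,  t[5] = 3,  t[6] = 1.
The sequence repeats with period 6.
(209 - 0) mod 6 = 5, so t[209] = t[5] = 3.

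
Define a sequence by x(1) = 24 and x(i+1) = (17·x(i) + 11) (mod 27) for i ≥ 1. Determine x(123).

x(1) = 24; x(2) = 14; x(3) = 6; x(4) = 5; x(5) = 15; x(6) = 23; x(7) = 24.
The sequence repeats with period 6.
So x(123) = x(1 + ((123-1) mod 6)) = x(3) = 6.

6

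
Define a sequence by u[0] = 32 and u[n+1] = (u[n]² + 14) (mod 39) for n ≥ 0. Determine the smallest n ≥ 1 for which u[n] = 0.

3

We have u[0] = 32; u[1] = 24; u[2] = 5; u[3] = 0; u[4] = 14; u[5] = 15; u[6] = 5.
Since u[6] = u[2] = 5, the sequence is eventually periodic: after a pre-period of length 2 it cycles with period 4.
The value 0 first appears (with n ≥ 1) at u[3].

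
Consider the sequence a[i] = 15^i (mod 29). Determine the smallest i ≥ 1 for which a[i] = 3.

23

We have a[0] = 1,  a[1] = 15,  a[2] = 22,  a[3] = 11,  a[4] = 20,  a[5] = 10,  a[6] = 5,  a[7] = 17,  a[8] = 23,  a[9] = 26,  a[10] = 13,  a[11] = 21,  a[12] = 25,  a[13] = 27,  a[14] = 28,  a[15] = 14,  a[16] = 7,  a[17] = 18,  a[18] = 9,  a[19] = 19,  a[20] = 24,  a[21] = 12,  a[22] = 6,  a[23] = 3,  a[24] = 16,  a[25] = 8,  a[26] = 4,  a[27] = 2,  a[28] = 1.
Since a[28] = a[0] = 1, the sequence is periodic with period 28.
The value 3 first appears (with i ≥ 1) at a[23].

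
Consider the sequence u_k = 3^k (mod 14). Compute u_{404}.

9

u_1 = 3, u_2 = 9, u_3 = 13, u_4 = 11, u_5 = 5, u_6 = 1, u_7 = 3.
Since u_7 = u_1 = 3, the sequence is periodic with period 6.
(404 - 1) mod 6 = 1, so u_{404} = u_2 = 9.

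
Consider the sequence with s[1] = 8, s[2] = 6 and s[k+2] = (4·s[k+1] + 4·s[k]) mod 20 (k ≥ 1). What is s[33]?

We have s[1] = 8,  s[2] = 6,  s[3] = 16,  s[4] = 8,  s[5] = 16,  s[6] = 16,  s[7] = 8.
Since (s[6], s[7]) = (s[3], s[4]) = (16, 8) (two consecutive terms determine the rest), the sequence is eventually periodic: after a pre-period of length 2 it cycles with period 3.
For k ≥ 3, s[k] depends only on (k - 3) mod 3. (33 - 3) mod 3 = 0, so s[33] = s[3] = 16.

16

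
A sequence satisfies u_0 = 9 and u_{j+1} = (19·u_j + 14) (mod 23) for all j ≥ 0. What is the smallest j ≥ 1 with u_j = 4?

14

Computing terms: u_0 = 9; u_1 = 1; u_2 = 10; u_3 = 20; u_4 = 3; u_5 = 2; u_6 = 6; u_7 = 13; u_8 = 8; u_9 = 5; u_{10} = 17; u_{11} = 15; u_{12} = 0; u_{13} = 14; u_{14} = 4; u_{15} = 21; u_{16} = 22; u_{17} = 18; u_{18} = 11; u_{19} = 16; u_{20} = 19; u_{21} = 7; u_{22} = 9.
Since u_{22} = u_0 = 9, the sequence is periodic with period 22.
The value 4 first appears (with j ≥ 1) at u_{14}.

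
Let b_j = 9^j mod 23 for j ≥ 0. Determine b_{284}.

Listing terms: b_0 = 1, b_1 = 9, b_2 = 12, b_3 = 16, b_4 = 6, b_5 = 8, b_6 = 3, b_7 = 4, b_8 = 13, b_9 = 2, b_{10} = 18, b_{11} = 1.
Since b_{11} = b_0 = 1, the sequence is periodic with period 11.
So b_{284} = b_{0 + ((284-0) mod 11)} = b_9 = 2.

2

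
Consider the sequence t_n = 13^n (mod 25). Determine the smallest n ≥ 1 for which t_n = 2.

Listing terms: t_0 = 1; t_1 = 13; t_2 = 19; t_3 = 22; t_4 = 11; t_5 = 18; t_6 = 9; t_7 = 17; t_8 = 21; t_9 = 23; t_{10} = 24; t_{11} = 12; t_{12} = 6; t_{13} = 3; t_{14} = 14; t_{15} = 7; t_{16} = 16; t_{17} = 8; t_{18} = 4; t_{19} = 2; t_{20} = 1.
The sequence repeats with period 20.
The value 2 first appears (with n ≥ 1) at t_{19}.

19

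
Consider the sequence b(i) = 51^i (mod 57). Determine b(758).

b(1) = 51,  b(2) = 36,  b(3) = 12,  b(4) = 42,  b(5) = 33,  b(6) = 30,  b(7) = 48,  b(8) = 54,  b(9) = 18,  b(10) = 6,  b(11) = 21,  b(12) = 45,  b(13) = 15,  b(14) = 24,  b(15) = 27,  b(16) = 9,  b(17) = 3,  b(18) = 39,  b(19) = 51.
The sequence repeats with period 18.
So b(758) = b(1 + ((758-1) mod 18)) = b(2) = 36.

36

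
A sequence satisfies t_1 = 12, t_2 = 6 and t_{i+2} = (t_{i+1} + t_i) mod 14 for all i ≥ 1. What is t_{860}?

4

t_1 = 12,  t_2 = 6,  t_3 = 4,  t_4 = 10,  t_5 = 0,  t_6 = 10,  t_7 = 10,  t_8 = 6,  t_9 = 2,  t_{10} = 8,  t_{11} = 10,  t_{12} = 4,  t_{13} = 0,  t_{14} = 4,  t_{15} = 4,  t_{16} = 8,  t_{17} = 12,  t_{18} = 6.
The sequence repeats with period 16.
So t_{860} = t_{1 + ((860-1) mod 16)} = t_{12} = 4.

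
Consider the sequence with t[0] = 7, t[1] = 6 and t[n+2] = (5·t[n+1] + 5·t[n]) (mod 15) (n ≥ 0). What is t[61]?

t[0] = 7,  t[1] = 6,  t[2] = 5,  t[3] = 10,  t[4] = 0,  t[5] = 5,  t[6] = 10.
Since (t[5], t[6]) = (t[2], t[3]) = (5, 10) (two consecutive terms determine the rest), the sequence is eventually periodic: after a pre-period of length 2 it cycles with period 3.
For n ≥ 2, t[n] depends only on (n - 2) mod 3. (61 - 2) mod 3 = 2, so t[61] = t[4] = 0.

0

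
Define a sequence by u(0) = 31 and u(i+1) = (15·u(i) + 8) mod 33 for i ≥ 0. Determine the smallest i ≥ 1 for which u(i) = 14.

4

Computing terms: u(0) = 31,  u(1) = 11,  u(2) = 8,  u(3) = 29,  u(4) = 14,  u(5) = 20,  u(6) = 11.
Since u(6) = u(1) = 11, the sequence is eventually periodic: after a pre-period of length 1 it cycles with period 5.
The value 14 first appears (with i ≥ 1) at u(4).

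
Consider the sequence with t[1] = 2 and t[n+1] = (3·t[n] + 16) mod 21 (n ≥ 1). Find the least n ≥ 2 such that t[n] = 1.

Listing terms: t[1] = 2, t[2] = 1, t[3] = 19, t[4] = 10, t[5] = 4, t[6] = 7, t[7] = 16, t[8] = 1.
Since t[8] = t[2] = 1, the sequence is eventually periodic: after a pre-period of length 1 it cycles with period 6.
The value 1 first appears (with n ≥ 2) at t[2].

2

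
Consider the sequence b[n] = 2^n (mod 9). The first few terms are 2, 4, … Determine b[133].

We have b[1] = 2, b[2] = 4, b[3] = 8, b[4] = 7, b[5] = 5, b[6] = 1, b[7] = 2.
The sequence repeats with period 6.
So b[133] = b[1 + ((133-1) mod 6)] = b[1] = 2.

2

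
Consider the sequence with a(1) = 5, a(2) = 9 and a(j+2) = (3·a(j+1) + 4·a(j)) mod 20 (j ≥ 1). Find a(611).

15

Computing terms: a(1) = 5,  a(2) = 9,  a(3) = 7,  a(4) = 17,  a(5) = 19,  a(6) = 5,  a(7) = 11,  a(8) = 13,  a(9) = 3,  a(10) = 1,  a(11) = 15,  a(12) = 9,  a(13) = 7.
Since (a(12), a(13)) = (a(2), a(3)) = (9, 7) (two consecutive terms determine the rest), the sequence is eventually periodic: after a pre-period of length 1 it cycles with period 10.
For j ≥ 2, a(j) depends only on (j - 2) mod 10. (611 - 2) mod 10 = 9, so a(611) = a(11) = 15.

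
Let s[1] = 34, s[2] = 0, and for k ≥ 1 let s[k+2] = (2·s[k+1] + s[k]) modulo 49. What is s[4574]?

21

We have s[1] = 34, s[2] = 0, s[3] = 34, s[4] = 19, s[5] = 23, s[6] = 16, s[7] = 6, s[8] = 28, s[9] = 13, s[10] = 5, s[11] = 23, s[12] = 2, s[13] = 27, s[14] = 7, s[15] = 41, s[16] = 40, s[17] = 23, s[18] = 37, s[19] = 48, s[20] = 35, s[21] = 20, s[22] = 26, s[23] = 23, s[24] = 23, s[25] = 20, s[26] = 14, s[27] = 48, s[28] = 12, s[29] = 23, s[30] = 9, s[31] = 41, s[32] = 42, s[33] = 27, s[34] = 47, s[35] = 23, s[36] = 44, s[37] = 13, s[38] = 21, s[39] = 6, s[40] = 33, s[41] = 23, s[42] = 30, s[43] = 34, s[44] = 0.
The sequence repeats with period 42.
So s[4574] = s[1 + ((4574-1) mod 42)] = s[38] = 21.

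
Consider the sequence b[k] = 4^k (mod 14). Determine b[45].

Computing terms: b[1] = 4,  b[2] = 2,  b[3] = 8,  b[4] = 4.
Since b[4] = b[1] = 4, the sequence is periodic with period 3.
(45 - 1) mod 3 = 2, so b[45] = b[3] = 8.

8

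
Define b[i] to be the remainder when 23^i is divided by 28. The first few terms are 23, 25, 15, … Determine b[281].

Listing terms: b[1] = 23,  b[2] = 25,  b[3] = 15,  b[4] = 9,  b[5] = 11,  b[6] = 1,  b[7] = 23.
Since b[7] = b[1] = 23, the sequence is periodic with period 6.
(281 - 1) mod 6 = 4, so b[281] = b[5] = 11.

11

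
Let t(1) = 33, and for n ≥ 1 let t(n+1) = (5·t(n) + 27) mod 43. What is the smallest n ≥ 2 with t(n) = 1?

12

t(1) = 33,  t(2) = 20,  t(3) = 41,  t(4) = 17,  t(5) = 26,  t(6) = 28,  t(7) = 38,  t(8) = 2,  t(9) = 37,  t(10) = 40,  t(11) = 12,  t(12) = 1,  t(13) = 32,  t(14) = 15,  t(15) = 16,  t(16) = 21,  t(17) = 3,  t(18) = 42,  t(19) = 22,  t(20) = 8,  t(21) = 24,  t(22) = 18,  t(23) = 31,  t(24) = 10,  t(25) = 34,  t(26) = 25,  t(27) = 23,  t(28) = 13,  t(29) = 6,  t(30) = 14,  t(31) = 11,  t(32) = 39,  t(33) = 7,  t(34) = 19,  t(35) = 36,  t(36) = 35,  t(37) = 30,  t(38) = 5,  t(39) = 9,  t(40) = 29,  t(41) = 0,  t(42) = 27,  t(43) = 33.
The sequence repeats with period 42.
The value 1 first appears (with n ≥ 2) at t(12).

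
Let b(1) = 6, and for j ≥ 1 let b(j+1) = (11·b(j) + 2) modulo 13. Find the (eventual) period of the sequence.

Listing terms: b(1) = 6, b(2) = 3, b(3) = 9, b(4) = 10, b(5) = 8, b(6) = 12, b(7) = 4, b(8) = 7, b(9) = 1, b(10) = 0, b(11) = 2, b(12) = 11, b(13) = 6.
The sequence repeats with period 12.

12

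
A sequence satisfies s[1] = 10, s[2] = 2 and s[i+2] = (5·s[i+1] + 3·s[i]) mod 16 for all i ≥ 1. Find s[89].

14

Computing terms: s[1] = 10; s[2] = 2; s[3] = 8; s[4] = 14; s[5] = 14; s[6] = 0; s[7] = 10; s[8] = 2.
Since (s[7], s[8]) = (s[1], s[2]) = (10, 2) (two consecutive terms determine the rest), the sequence is periodic with period 6.
So s[89] = s[1 + ((89-1) mod 6)] = s[5] = 14.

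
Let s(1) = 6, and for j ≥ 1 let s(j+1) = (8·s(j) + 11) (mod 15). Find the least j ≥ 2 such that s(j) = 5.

Computing terms: s(1) = 6,  s(2) = 14,  s(3) = 3,  s(4) = 5,  s(5) = 6.
The sequence repeats with period 4.
The value 5 first appears (with j ≥ 2) at s(4).

4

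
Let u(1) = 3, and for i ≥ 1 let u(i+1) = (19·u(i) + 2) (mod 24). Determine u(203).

11

Listing terms: u(1) = 3, u(2) = 11, u(3) = 19, u(4) = 3.
The sequence repeats with period 3.
(203 - 1) mod 3 = 1, so u(203) = u(2) = 11.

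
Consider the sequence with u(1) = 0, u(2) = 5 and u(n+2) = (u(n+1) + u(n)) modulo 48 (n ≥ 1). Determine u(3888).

u(1) = 0; u(2) = 5; u(3) = 5; u(4) = 10; u(5) = 15; u(6) = 25; u(7) = 40; u(8) = 17; u(9) = 9; u(10) = 26; u(11) = 35; u(12) = 13; u(13) = 0; u(14) = 13; u(15) = 13; u(16) = 26; u(17) = 39; u(18) = 17; u(19) = 8; u(20) = 25; u(21) = 33; u(22) = 10; u(23) = 43; u(24) = 5; u(25) = 0; u(26) = 5.
The sequence repeats with period 24.
So u(3888) = u(1 + ((3888-1) mod 24)) = u(24) = 5.

5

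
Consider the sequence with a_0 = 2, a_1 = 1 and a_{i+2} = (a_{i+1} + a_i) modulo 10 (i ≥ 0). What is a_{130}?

We have a_0 = 2,  a_1 = 1,  a_2 = 3,  a_3 = 4,  a_4 = 7,  a_5 = 1,  a_6 = 8,  a_7 = 9,  a_8 = 7,  a_9 = 6,  a_{10} = 3,  a_{11} = 9,  a_{12} = 2,  a_{13} = 1.
Since (a_{12}, a_{13}) = (a_0, a_1) = (2, 1) (two consecutive terms determine the rest), the sequence is periodic with period 12.
(130 - 0) mod 12 = 10, so a_{130} = a_{10} = 3.

3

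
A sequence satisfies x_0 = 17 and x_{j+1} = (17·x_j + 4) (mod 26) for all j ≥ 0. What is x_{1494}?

17

We have x_0 = 17, x_1 = 7, x_2 = 19, x_3 = 15, x_4 = 25, x_5 = 13, x_6 = 17.
The sequence repeats with period 6.
So x_{1494} = x_{0 + ((1494-0) mod 6)} = x_0 = 17.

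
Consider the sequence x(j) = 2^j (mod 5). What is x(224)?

x(0) = 1,  x(1) = 2,  x(2) = 4,  x(3) = 3,  x(4) = 1.
The sequence repeats with period 4.
(224 - 0) mod 4 = 0, so x(224) = x(0) = 1.

1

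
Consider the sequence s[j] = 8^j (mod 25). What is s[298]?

9

Computing terms: s[1] = 8,  s[2] = 14,  s[3] = 12,  s[4] = 21,  s[5] = 18,  s[6] = 19,  s[7] = 2,  s[8] = 16,  s[9] = 3,  s[10] = 24,  s[11] = 17,  s[12] = 11,  s[13] = 13,  s[14] = 4,  s[15] = 7,  s[16] = 6,  s[17] = 23,  s[18] = 9,  s[19] = 22,  s[20] = 1,  s[21] = 8.
Since s[21] = s[1] = 8, the sequence is periodic with period 20.
So s[298] = s[1 + ((298-1) mod 20)] = s[18] = 9.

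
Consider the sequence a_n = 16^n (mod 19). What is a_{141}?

7

Computing terms: a_1 = 16; a_2 = 9; a_3 = 11; a_4 = 5; a_5 = 4; a_6 = 7; a_7 = 17; a_8 = 6; a_9 = 1; a_{10} = 16.
Since a_{10} = a_1 = 16, the sequence is periodic with period 9.
So a_{141} = a_{1 + ((141-1) mod 9)} = a_6 = 7.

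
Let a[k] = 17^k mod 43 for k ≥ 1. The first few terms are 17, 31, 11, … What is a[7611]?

41

a[1] = 17; a[2] = 31; a[3] = 11; a[4] = 15; a[5] = 40; a[6] = 35; a[7] = 36; a[8] = 10; a[9] = 41; a[10] = 9; a[11] = 24; a[12] = 21; a[13] = 13; a[14] = 6; a[15] = 16; a[16] = 14; a[17] = 23; a[18] = 4; a[19] = 25; a[20] = 38; a[21] = 1; a[22] = 17.
Since a[22] = a[1] = 17, the sequence is periodic with period 21.
(7611 - 1) mod 21 = 8, so a[7611] = a[9] = 41.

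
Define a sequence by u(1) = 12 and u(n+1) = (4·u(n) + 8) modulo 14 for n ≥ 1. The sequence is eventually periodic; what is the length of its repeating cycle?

3

We have u(1) = 12; u(2) = 0; u(3) = 8; u(4) = 12.
Since u(4) = u(1) = 12, the sequence is periodic with period 3.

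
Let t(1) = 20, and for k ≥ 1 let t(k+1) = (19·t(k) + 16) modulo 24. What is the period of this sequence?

3

t(1) = 20, t(2) = 12, t(3) = 4, t(4) = 20.
The sequence repeats with period 3.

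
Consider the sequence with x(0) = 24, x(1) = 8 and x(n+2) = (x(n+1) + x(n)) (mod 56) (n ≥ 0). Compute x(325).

x(0) = 24; x(1) = 8; x(2) = 32; x(3) = 40; x(4) = 16; x(5) = 0; x(6) = 16; x(7) = 16; x(8) = 32; x(9) = 48; x(10) = 24; x(11) = 16; x(12) = 40; x(13) = 0; x(14) = 40; x(15) = 40; x(16) = 24; x(17) = 8.
The sequence repeats with period 16.
(325 - 0) mod 16 = 5, so x(325) = x(5) = 0.

0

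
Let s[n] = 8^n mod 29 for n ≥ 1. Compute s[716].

23

We have s[1] = 8, s[2] = 6, s[3] = 19, s[4] = 7, s[5] = 27, s[6] = 13, s[7] = 17, s[8] = 20, s[9] = 15, s[10] = 4, s[11] = 3, s[12] = 24, s[13] = 18, s[14] = 28, s[15] = 21, s[16] = 23, s[17] = 10, s[18] = 22, s[19] = 2, s[20] = 16, s[21] = 12, s[22] = 9, s[23] = 14, s[24] = 25, s[25] = 26, s[26] = 5, s[27] = 11, s[28] = 1, s[29] = 8.
The sequence repeats with period 28.
So s[716] = s[1 + ((716-1) mod 28)] = s[16] = 23.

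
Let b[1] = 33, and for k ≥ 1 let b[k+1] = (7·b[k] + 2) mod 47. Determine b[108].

37

Computing terms: b[1] = 33,  b[2] = 45,  b[3] = 35,  b[4] = 12,  b[5] = 39,  b[6] = 40,  b[7] = 0,  b[8] = 2,  b[9] = 16,  b[10] = 20,  b[11] = 1,  b[12] = 9,  b[13] = 18,  b[14] = 34,  b[15] = 5,  b[16] = 37,  b[17] = 26,  b[18] = 43,  b[19] = 21,  b[20] = 8,  b[21] = 11,  b[22] = 32,  b[23] = 38,  b[24] = 33.
The sequence repeats with period 23.
(108 - 1) mod 23 = 15, so b[108] = b[16] = 37.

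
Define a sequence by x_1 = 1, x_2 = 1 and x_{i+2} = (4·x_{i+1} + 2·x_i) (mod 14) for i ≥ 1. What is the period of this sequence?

Computing terms: x_1 = 1; x_2 = 1; x_3 = 6; x_4 = 12; x_5 = 4; x_6 = 12; x_7 = 0; x_8 = 10; x_9 = 12; x_{10} = 12; x_{11} = 2; x_{12} = 4; x_{13} = 6; x_{14} = 4; x_{15} = 0; x_{16} = 8; x_{17} = 4; x_{18} = 4; x_{19} = 10; x_{20} = 6; x_{21} = 2; x_{22} = 6; x_{23} = 0; x_{24} = 12; x_{25} = 6; x_{26} = 6; x_{27} = 8; x_{28} = 2; x_{29} = 10; x_{30} = 2; x_{31} = 0; x_{32} = 4; x_{33} = 2; x_{34} = 2; x_{35} = 12; x_{36} = 10; x_{37} = 8; x_{38} = 10; x_{39} = 0; x_{40} = 6; x_{41} = 10; x_{42} = 10; x_{43} = 4; x_{44} = 8; x_{45} = 12; x_{46} = 8; x_{47} = 0; x_{48} = 2; x_{49} = 8; x_{50} = 8; x_{51} = 6; x_{52} = 12.
Since (x_{51}, x_{52}) = (x_3, x_4) = (6, 12) (two consecutive terms determine the rest), the sequence is eventually periodic: after a pre-period of length 2 it cycles with period 48.

48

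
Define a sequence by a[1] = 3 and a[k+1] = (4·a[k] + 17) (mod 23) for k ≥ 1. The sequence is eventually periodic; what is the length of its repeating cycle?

Listing terms: a[1] = 3, a[2] = 6, a[3] = 18, a[4] = 20, a[5] = 5, a[6] = 14, a[7] = 4, a[8] = 10, a[9] = 11, a[10] = 15, a[11] = 8, a[12] = 3.
Since a[12] = a[1] = 3, the sequence is periodic with period 11.

11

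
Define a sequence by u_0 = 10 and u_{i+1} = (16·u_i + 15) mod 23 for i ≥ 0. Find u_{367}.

u_0 = 10, u_1 = 14, u_2 = 9, u_3 = 21, u_4 = 6, u_5 = 19, u_6 = 20, u_7 = 13, u_8 = 16, u_9 = 18, u_{10} = 4, u_{11} = 10.
The sequence repeats with period 11.
So u_{367} = u_{0 + ((367-0) mod 11)} = u_4 = 6.

6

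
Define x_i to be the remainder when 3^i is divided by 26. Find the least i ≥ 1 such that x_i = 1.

Computing terms: x_0 = 1; x_1 = 3; x_2 = 9; x_3 = 1.
The sequence repeats with period 3.
The value 1 next appears (with i ≥ 1) at x_3.

3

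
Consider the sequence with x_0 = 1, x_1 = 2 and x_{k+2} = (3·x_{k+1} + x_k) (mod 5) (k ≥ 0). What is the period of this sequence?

Computing terms: x_0 = 1, x_1 = 2, x_2 = 2, x_3 = 3, x_4 = 1, x_5 = 1, x_6 = 4, x_7 = 3, x_8 = 3, x_9 = 2, x_{10} = 4, x_{11} = 4, x_{12} = 1, x_{13} = 2.
The sequence repeats with period 12.

12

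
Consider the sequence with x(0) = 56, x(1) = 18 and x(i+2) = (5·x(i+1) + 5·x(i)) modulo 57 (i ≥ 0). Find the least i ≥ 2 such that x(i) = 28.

2

Computing terms: x(0) = 56, x(1) = 18, x(2) = 28, x(3) = 2, x(4) = 36, x(5) = 19, x(6) = 47, x(7) = 45, x(8) = 4, x(9) = 17, x(10) = 48, x(11) = 40, x(12) = 41, x(13) = 6, x(14) = 7, x(15) = 8, x(16) = 18, x(17) = 16, x(18) = 56, x(19) = 18.
Since (x(18), x(19)) = (x(0), x(1)) = (56, 18) (two consecutive terms determine the rest), the sequence is periodic with period 18.
The value 28 first appears (with i ≥ 2) at x(2).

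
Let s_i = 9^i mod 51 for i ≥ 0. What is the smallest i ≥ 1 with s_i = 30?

Computing terms: s_0 = 1, s_1 = 9, s_2 = 30, s_3 = 15, s_4 = 33, s_5 = 42, s_6 = 21, s_7 = 36, s_8 = 18, s_9 = 9.
Since s_9 = s_1 = 9, the sequence is eventually periodic: after a pre-period of length 1 it cycles with period 8.
The value 30 first appears (with i ≥ 1) at s_2.

2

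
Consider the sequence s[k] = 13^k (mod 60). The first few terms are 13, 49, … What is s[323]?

37

Computing terms: s[1] = 13; s[2] = 49; s[3] = 37; s[4] = 1; s[5] = 13.
Since s[5] = s[1] = 13, the sequence is periodic with period 4.
(323 - 1) mod 4 = 2, so s[323] = s[3] = 37.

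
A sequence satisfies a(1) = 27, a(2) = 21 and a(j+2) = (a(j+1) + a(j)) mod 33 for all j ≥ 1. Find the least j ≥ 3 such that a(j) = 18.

5

Listing terms: a(1) = 27, a(2) = 21, a(3) = 15, a(4) = 3, a(5) = 18, a(6) = 21, a(7) = 6, a(8) = 27, a(9) = 0, a(10) = 27, a(11) = 27, a(12) = 21.
The sequence repeats with period 10.
The value 18 first appears (with j ≥ 3) at a(5).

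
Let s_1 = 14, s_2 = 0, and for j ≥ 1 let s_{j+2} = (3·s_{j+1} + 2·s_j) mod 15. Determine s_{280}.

Computing terms: s_1 = 14; s_2 = 0; s_3 = 13; s_4 = 9; s_5 = 8; s_6 = 12; s_7 = 7; s_8 = 0; s_9 = 14; s_{10} = 12; s_{11} = 4; s_{12} = 6; s_{13} = 11; s_{14} = 0; s_{15} = 7; s_{16} = 6; s_{17} = 2; s_{18} = 3; s_{19} = 13; s_{20} = 0; s_{21} = 11; s_{22} = 3; s_{23} = 1; s_{24} = 9; s_{25} = 14; s_{26} = 0.
The sequence repeats with period 24.
(280 - 1) mod 24 = 15, so s_{280} = s_{16} = 6.

6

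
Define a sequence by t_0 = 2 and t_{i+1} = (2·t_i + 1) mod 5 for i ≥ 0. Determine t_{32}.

2

Computing terms: t_0 = 2,  t_1 = 0,  t_2 = 1,  t_3 = 3,  t_4 = 2.
The sequence repeats with period 4.
(32 - 0) mod 4 = 0, so t_{32} = t_0 = 2.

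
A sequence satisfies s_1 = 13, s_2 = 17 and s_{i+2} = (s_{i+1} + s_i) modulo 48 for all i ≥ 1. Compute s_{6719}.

9

Listing terms: s_1 = 13,  s_2 = 17,  s_3 = 30,  s_4 = 47,  s_5 = 29,  s_6 = 28,  s_7 = 9,  s_8 = 37,  s_9 = 46,  s_{10} = 35,  s_{11} = 33,  s_{12} = 20,  s_{13} = 5,  s_{14} = 25,  s_{15} = 30,  s_{16} = 7,  s_{17} = 37,  s_{18} = 44,  s_{19} = 33,  s_{20} = 29,  s_{21} = 14,  s_{22} = 43,  s_{23} = 9,  s_{24} = 4,  s_{25} = 13,  s_{26} = 17.
Since (s_{25}, s_{26}) = (s_1, s_2) = (13, 17) (two consecutive terms determine the rest), the sequence is periodic with period 24.
So s_{6719} = s_{1 + ((6719-1) mod 24)} = s_{23} = 9.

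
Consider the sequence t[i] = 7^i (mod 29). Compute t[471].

20

Computing terms: t[1] = 7; t[2] = 20; t[3] = 24; t[4] = 23; t[5] = 16; t[6] = 25; t[7] = 1; t[8] = 7.
Since t[8] = t[1] = 7, the sequence is periodic with period 7.
(471 - 1) mod 7 = 1, so t[471] = t[2] = 20.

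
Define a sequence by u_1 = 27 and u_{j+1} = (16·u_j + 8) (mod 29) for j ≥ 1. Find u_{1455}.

16

u_1 = 27; u_2 = 5; u_3 = 1; u_4 = 24; u_5 = 15; u_6 = 16; u_7 = 3; u_8 = 27.
The sequence repeats with period 7.
So u_{1455} = u_{1 + ((1455-1) mod 7)} = u_6 = 16.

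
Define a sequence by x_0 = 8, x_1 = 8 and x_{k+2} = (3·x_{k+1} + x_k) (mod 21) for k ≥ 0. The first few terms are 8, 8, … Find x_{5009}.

Listing terms: x_0 = 8,  x_1 = 8,  x_2 = 11,  x_3 = 20,  x_4 = 8,  x_5 = 2,  x_6 = 14,  x_7 = 2,  x_8 = 20,  x_9 = 20,  x_{10} = 17,  x_{11} = 8,  x_{12} = 20,  x_{13} = 5,  x_{14} = 14,  x_{15} = 5,  x_{16} = 8,  x_{17} = 8.
The sequence repeats with period 16.
So x_{5009} = x_{0 + ((5009-0) mod 16)} = x_1 = 8.

8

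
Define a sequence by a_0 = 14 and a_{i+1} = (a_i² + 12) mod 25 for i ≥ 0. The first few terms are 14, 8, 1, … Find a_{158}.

16

a_0 = 14,  a_1 = 8,  a_2 = 1,  a_3 = 13,  a_4 = 6,  a_5 = 23,  a_6 = 16,  a_7 = 18,  a_8 = 11,  a_9 = 8.
Since a_9 = a_1 = 8, the sequence is eventually periodic: after a pre-period of length 1 it cycles with period 8.
For i ≥ 1, a_i depends only on (i - 1) mod 8. (158 - 1) mod 8 = 5, so a_{158} = a_6 = 16.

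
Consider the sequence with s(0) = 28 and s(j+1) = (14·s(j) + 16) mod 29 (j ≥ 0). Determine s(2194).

4

Listing terms: s(0) = 28,  s(1) = 2,  s(2) = 15,  s(3) = 23,  s(4) = 19,  s(5) = 21,  s(6) = 20,  s(7) = 6,  s(8) = 13,  s(9) = 24,  s(10) = 4,  s(11) = 14,  s(12) = 9,  s(13) = 26,  s(14) = 3,  s(15) = 0,  s(16) = 16,  s(17) = 8,  s(18) = 12,  s(19) = 10,  s(20) = 11,  s(21) = 25,  s(22) = 18,  s(23) = 7,  s(24) = 27,  s(25) = 17,  s(26) = 22,  s(27) = 5,  s(28) = 28.
The sequence repeats with period 28.
(2194 - 0) mod 28 = 10, so s(2194) = s(10) = 4.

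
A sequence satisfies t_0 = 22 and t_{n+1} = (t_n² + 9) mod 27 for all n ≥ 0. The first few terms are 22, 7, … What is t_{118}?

t_0 = 22; t_1 = 7; t_2 = 4; t_3 = 25; t_4 = 13; t_5 = 16; t_6 = 22.
The sequence repeats with period 6.
So t_{118} = t_{0 + ((118-0) mod 6)} = t_4 = 13.

13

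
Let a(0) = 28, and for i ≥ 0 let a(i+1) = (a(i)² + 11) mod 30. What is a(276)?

We have a(0) = 28,  a(1) = 15,  a(2) = 26,  a(3) = 27,  a(4) = 20,  a(5) = 21,  a(6) = 2,  a(7) = 15.
Since a(7) = a(1) = 15, the sequence is eventually periodic: after a pre-period of length 1 it cycles with period 6.
For i ≥ 1, a(i) depends only on (i - 1) mod 6. (276 - 1) mod 6 = 5, so a(276) = a(6) = 2.

2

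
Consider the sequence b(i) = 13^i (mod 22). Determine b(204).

5

Listing terms: b(0) = 1,  b(1) = 13,  b(2) = 15,  b(3) = 19,  b(4) = 5,  b(5) = 21,  b(6) = 9,  b(7) = 7,  b(8) = 3,  b(9) = 17,  b(10) = 1.
Since b(10) = b(0) = 1, the sequence is periodic with period 10.
So b(204) = b(0 + ((204-0) mod 10)) = b(4) = 5.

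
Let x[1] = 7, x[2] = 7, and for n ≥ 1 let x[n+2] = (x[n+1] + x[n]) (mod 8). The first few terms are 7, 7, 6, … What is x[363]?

x[1] = 7,  x[2] = 7,  x[3] = 6,  x[4] = 5,  x[5] = 3,  x[6] = 0,  x[7] = 3,  x[8] = 3,  x[9] = 6,  x[10] = 1,  x[11] = 7,  x[12] = 0,  x[13] = 7,  x[14] = 7.
The sequence repeats with period 12.
So x[363] = x[1 + ((363-1) mod 12)] = x[3] = 6.

6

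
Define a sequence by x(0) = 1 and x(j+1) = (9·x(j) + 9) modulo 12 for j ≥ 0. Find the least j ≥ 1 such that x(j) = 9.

4

Computing terms: x(0) = 1; x(1) = 6; x(2) = 3; x(3) = 0; x(4) = 9; x(5) = 6.
Since x(5) = x(1) = 6, the sequence is eventually periodic: after a pre-period of length 1 it cycles with period 4.
The value 9 first appears (with j ≥ 1) at x(4).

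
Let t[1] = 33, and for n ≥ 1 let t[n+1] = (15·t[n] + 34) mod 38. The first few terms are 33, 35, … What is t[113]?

7

Listing terms: t[1] = 33,  t[2] = 35,  t[3] = 27,  t[4] = 21,  t[5] = 7,  t[6] = 25,  t[7] = 29,  t[8] = 13,  t[9] = 1,  t[10] = 11,  t[11] = 9,  t[12] = 17,  t[13] = 23,  t[14] = 37,  t[15] = 19,  t[16] = 15,  t[17] = 31,  t[18] = 5,  t[19] = 33.
The sequence repeats with period 18.
So t[113] = t[1 + ((113-1) mod 18)] = t[5] = 7.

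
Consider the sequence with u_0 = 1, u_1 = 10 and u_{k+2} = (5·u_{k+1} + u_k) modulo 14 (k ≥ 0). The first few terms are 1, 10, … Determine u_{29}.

5

u_0 = 1, u_1 = 10, u_2 = 9, u_3 = 13, u_4 = 4, u_5 = 5, u_6 = 1, u_7 = 10.
The sequence repeats with period 6.
(29 - 0) mod 6 = 5, so u_{29} = u_5 = 5.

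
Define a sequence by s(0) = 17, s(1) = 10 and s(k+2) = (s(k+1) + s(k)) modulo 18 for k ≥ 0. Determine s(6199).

14

Computing terms: s(0) = 17, s(1) = 10, s(2) = 9, s(3) = 1, s(4) = 10, s(5) = 11, s(6) = 3, s(7) = 14, s(8) = 17, s(9) = 13, s(10) = 12, s(11) = 7, s(12) = 1, s(13) = 8, s(14) = 9, s(15) = 17, s(16) = 8, s(17) = 7, s(18) = 15, s(19) = 4, s(20) = 1, s(21) = 5, s(22) = 6, s(23) = 11, s(24) = 17, s(25) = 10.
Since (s(24), s(25)) = (s(0), s(1)) = (17, 10) (two consecutive terms determine the rest), the sequence is periodic with period 24.
So s(6199) = s(0 + ((6199-0) mod 24)) = s(7) = 14.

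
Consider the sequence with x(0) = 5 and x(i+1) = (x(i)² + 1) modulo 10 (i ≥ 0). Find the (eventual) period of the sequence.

6

x(0) = 5; x(1) = 6; x(2) = 7; x(3) = 0; x(4) = 1; x(5) = 2; x(6) = 5.
The sequence repeats with period 6.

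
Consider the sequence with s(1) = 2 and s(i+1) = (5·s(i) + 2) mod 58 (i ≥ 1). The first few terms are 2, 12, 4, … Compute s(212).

s(1) = 2, s(2) = 12, s(3) = 4, s(4) = 22, s(5) = 54, s(6) = 40, s(7) = 28, s(8) = 26, s(9) = 16, s(10) = 24, s(11) = 6, s(12) = 32, s(13) = 46, s(14) = 0, s(15) = 2.
Since s(15) = s(1) = 2, the sequence is periodic with period 14.
So s(212) = s(1 + ((212-1) mod 14)) = s(2) = 12.

12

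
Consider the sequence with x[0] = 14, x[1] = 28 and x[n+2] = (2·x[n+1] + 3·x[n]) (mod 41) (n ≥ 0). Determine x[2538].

x[0] = 14; x[1] = 28; x[2] = 16; x[3] = 34; x[4] = 34; x[5] = 6; x[6] = 32; x[7] = 0; x[8] = 14; x[9] = 28.
The sequence repeats with period 8.
(2538 - 0) mod 8 = 2, so x[2538] = x[2] = 16.

16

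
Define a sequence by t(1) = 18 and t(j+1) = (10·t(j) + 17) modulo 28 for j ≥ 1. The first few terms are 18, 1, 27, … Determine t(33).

27

t(1) = 18; t(2) = 1; t(3) = 27; t(4) = 7; t(5) = 3; t(6) = 19; t(7) = 11; t(8) = 15; t(9) = 27.
Since t(9) = t(3) = 27, the sequence is eventually periodic: after a pre-period of length 2 it cycles with period 6.
For j ≥ 3, t(j) depends only on (j - 3) mod 6. (33 - 3) mod 6 = 0, so t(33) = t(3) = 27.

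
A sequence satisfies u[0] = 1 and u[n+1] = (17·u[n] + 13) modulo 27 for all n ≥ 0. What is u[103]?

Listing terms: u[0] = 1, u[1] = 3, u[2] = 10, u[3] = 21, u[4] = 19, u[5] = 12, u[6] = 1.
The sequence repeats with period 6.
(103 - 0) mod 6 = 1, so u[103] = u[1] = 3.

3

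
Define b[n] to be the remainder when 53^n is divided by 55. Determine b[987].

Computing terms: b[1] = 53,  b[2] = 4,  b[3] = 47,  b[4] = 16,  b[5] = 23,  b[6] = 9,  b[7] = 37,  b[8] = 36,  b[9] = 38,  b[10] = 34,  b[11] = 42,  b[12] = 26,  b[13] = 3,  b[14] = 49,  b[15] = 12,  b[16] = 31,  b[17] = 48,  b[18] = 14,  b[19] = 27,  b[20] = 1,  b[21] = 53.
Since b[21] = b[1] = 53, the sequence is periodic with period 20.
So b[987] = b[1 + ((987-1) mod 20)] = b[7] = 37.

37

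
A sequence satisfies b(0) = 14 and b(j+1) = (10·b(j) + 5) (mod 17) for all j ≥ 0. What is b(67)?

We have b(0) = 14, b(1) = 9, b(2) = 10, b(3) = 3, b(4) = 1, b(5) = 15, b(6) = 2, b(7) = 8, b(8) = 0, b(9) = 5, b(10) = 4, b(11) = 11, b(12) = 13, b(13) = 16, b(14) = 12, b(15) = 6, b(16) = 14.
The sequence repeats with period 16.
(67 - 0) mod 16 = 3, so b(67) = b(3) = 3.

3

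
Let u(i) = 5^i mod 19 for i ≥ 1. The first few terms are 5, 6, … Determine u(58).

u(1) = 5,  u(2) = 6,  u(3) = 11,  u(4) = 17,  u(5) = 9,  u(6) = 7,  u(7) = 16,  u(8) = 4,  u(9) = 1,  u(10) = 5.
Since u(10) = u(1) = 5, the sequence is periodic with period 9.
So u(58) = u(1 + ((58-1) mod 9)) = u(4) = 17.

17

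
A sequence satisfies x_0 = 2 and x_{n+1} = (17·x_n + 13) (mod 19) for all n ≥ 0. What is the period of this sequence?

9

x_0 = 2,  x_1 = 9,  x_2 = 14,  x_3 = 4,  x_4 = 5,  x_5 = 3,  x_6 = 7,  x_7 = 18,  x_8 = 15,  x_9 = 2.
The sequence repeats with period 9.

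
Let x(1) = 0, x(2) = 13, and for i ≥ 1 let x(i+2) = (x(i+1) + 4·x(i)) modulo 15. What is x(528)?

7

Computing terms: x(1) = 0; x(2) = 13; x(3) = 13; x(4) = 5; x(5) = 12; x(6) = 2; x(7) = 5; x(8) = 13; x(9) = 3; x(10) = 10; x(11) = 7; x(12) = 2; x(13) = 0; x(14) = 8; x(15) = 8; x(16) = 10; x(17) = 12; x(18) = 7; x(19) = 10; x(20) = 8; x(21) = 3; x(22) = 5; x(23) = 2; x(24) = 7; x(25) = 0; x(26) = 13.
The sequence repeats with period 24.
(528 - 1) mod 24 = 23, so x(528) = x(24) = 7.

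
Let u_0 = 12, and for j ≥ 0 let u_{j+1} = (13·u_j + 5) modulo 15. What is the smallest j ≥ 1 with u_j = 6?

We have u_0 = 12,  u_1 = 11,  u_2 = 13,  u_3 = 9,  u_4 = 2,  u_5 = 1,  u_6 = 3,  u_7 = 14,  u_8 = 7,  u_9 = 6,  u_{10} = 8,  u_{11} = 4,  u_{12} = 12.
The sequence repeats with period 12.
The value 6 first appears (with j ≥ 1) at u_9.

9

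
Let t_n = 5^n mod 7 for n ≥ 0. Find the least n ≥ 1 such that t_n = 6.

We have t_0 = 1, t_1 = 5, t_2 = 4, t_3 = 6, t_4 = 2, t_5 = 3, t_6 = 1.
Since t_6 = t_0 = 1, the sequence is periodic with period 6.
The value 6 first appears (with n ≥ 1) at t_3.

3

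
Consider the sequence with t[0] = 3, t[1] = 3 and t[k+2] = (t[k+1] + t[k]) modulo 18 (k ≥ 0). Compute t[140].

t[0] = 3,  t[1] = 3,  t[2] = 6,  t[3] = 9,  t[4] = 15,  t[5] = 6,  t[6] = 3,  t[7] = 9,  t[8] = 12,  t[9] = 3,  t[10] = 15,  t[11] = 0,  t[12] = 15,  t[13] = 15,  t[14] = 12,  t[15] = 9,  t[16] = 3,  t[17] = 12,  t[18] = 15,  t[19] = 9,  t[20] = 6,  t[21] = 15,  t[22] = 3,  t[23] = 0,  t[24] = 3,  t[25] = 3.
The sequence repeats with period 24.
(140 - 0) mod 24 = 20, so t[140] = t[20] = 6.

6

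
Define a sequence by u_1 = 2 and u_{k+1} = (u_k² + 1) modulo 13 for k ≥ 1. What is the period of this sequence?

4

We have u_1 = 2,  u_2 = 5,  u_3 = 0,  u_4 = 1,  u_5 = 2.
The sequence repeats with period 4.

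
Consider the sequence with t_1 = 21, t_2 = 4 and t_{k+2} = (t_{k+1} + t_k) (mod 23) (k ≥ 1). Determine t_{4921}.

We have t_1 = 21,  t_2 = 4,  t_3 = 2,  t_4 = 6,  t_5 = 8,  t_6 = 14,  t_7 = 22,  t_8 = 13,  t_9 = 12,  t_{10} = 2,  t_{11} = 14,  t_{12} = 16,  t_{13} = 7,  t_{14} = 0,  t_{15} = 7,  t_{16} = 7,  t_{17} = 14,  t_{18} = 21,  t_{19} = 12,  t_{20} = 10,  t_{21} = 22,  t_{22} = 9,  t_{23} = 8,  t_{24} = 17,  t_{25} = 2,  t_{26} = 19,  t_{27} = 21,  t_{28} = 17,  t_{29} = 15,  t_{30} = 9,  t_{31} = 1,  t_{32} = 10,  t_{33} = 11,  t_{34} = 21,  t_{35} = 9,  t_{36} = 7,  t_{37} = 16,  t_{38} = 0,  t_{39} = 16,  t_{40} = 16,  t_{41} = 9,  t_{42} = 2,  t_{43} = 11,  t_{44} = 13,  t_{45} = 1,  t_{46} = 14,  t_{47} = 15,  t_{48} = 6,  t_{49} = 21,  t_{50} = 4.
The sequence repeats with period 48.
(4921 - 1) mod 48 = 24, so t_{4921} = t_{25} = 2.

2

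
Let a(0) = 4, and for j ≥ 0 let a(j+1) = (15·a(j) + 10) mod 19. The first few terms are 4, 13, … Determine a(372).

16

We have a(0) = 4; a(1) = 13; a(2) = 15; a(3) = 7; a(4) = 1; a(5) = 6; a(6) = 5; a(7) = 9; a(8) = 12; a(9) = 0; a(10) = 10; a(11) = 8; a(12) = 16; a(13) = 3; a(14) = 17; a(15) = 18; a(16) = 14; a(17) = 11; a(18) = 4.
Since a(18) = a(0) = 4, the sequence is periodic with period 18.
(372 - 0) mod 18 = 12, so a(372) = a(12) = 16.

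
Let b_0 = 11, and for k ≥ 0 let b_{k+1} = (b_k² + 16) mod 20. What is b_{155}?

5

We have b_0 = 11; b_1 = 17; b_2 = 5; b_3 = 1; b_4 = 17.
Since b_4 = b_1 = 17, the sequence is eventually periodic: after a pre-period of length 1 it cycles with period 3.
For k ≥ 1, b_k depends only on (k - 1) mod 3. (155 - 1) mod 3 = 1, so b_{155} = b_2 = 5.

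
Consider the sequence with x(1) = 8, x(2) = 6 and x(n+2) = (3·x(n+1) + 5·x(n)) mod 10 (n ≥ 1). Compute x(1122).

6

x(1) = 8; x(2) = 6; x(3) = 8; x(4) = 4; x(5) = 2; x(6) = 6; x(7) = 8.
Since (x(6), x(7)) = (x(2), x(3)) = (6, 8) (two consecutive terms determine the rest), the sequence is eventually periodic: after a pre-period of length 1 it cycles with period 4.
For n ≥ 2, x(n) depends only on (n - 2) mod 4. (1122 - 2) mod 4 = 0, so x(1122) = x(2) = 6.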